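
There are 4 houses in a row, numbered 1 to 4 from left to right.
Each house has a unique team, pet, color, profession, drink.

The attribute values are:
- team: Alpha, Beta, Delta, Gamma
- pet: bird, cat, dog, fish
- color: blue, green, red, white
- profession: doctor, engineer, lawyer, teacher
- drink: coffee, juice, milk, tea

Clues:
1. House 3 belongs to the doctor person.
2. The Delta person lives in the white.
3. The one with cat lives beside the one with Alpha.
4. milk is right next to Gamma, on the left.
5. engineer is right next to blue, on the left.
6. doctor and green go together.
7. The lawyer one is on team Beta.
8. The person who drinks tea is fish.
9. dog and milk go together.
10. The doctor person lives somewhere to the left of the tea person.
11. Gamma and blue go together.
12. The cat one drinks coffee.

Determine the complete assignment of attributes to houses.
Solution:

House | Team | Pet | Color | Profession | Drink
-----------------------------------------------
  1   | Delta | dog | white | engineer | milk
  2   | Gamma | cat | blue | teacher | coffee
  3   | Alpha | bird | green | doctor | juice
  4   | Beta | fish | red | lawyer | tea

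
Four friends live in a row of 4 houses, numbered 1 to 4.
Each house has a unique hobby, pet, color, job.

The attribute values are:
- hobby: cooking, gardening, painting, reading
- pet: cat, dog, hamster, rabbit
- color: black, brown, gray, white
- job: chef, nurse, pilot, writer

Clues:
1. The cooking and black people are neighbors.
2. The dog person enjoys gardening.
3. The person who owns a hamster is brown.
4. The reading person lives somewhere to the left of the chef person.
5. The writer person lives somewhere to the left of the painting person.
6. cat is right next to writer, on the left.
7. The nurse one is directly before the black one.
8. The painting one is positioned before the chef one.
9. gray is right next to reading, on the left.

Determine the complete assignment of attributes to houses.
Solution:

House | Hobby | Pet | Color | Job
---------------------------------
  1   | cooking | cat | gray | nurse
  2   | reading | rabbit | black | writer
  3   | painting | hamster | brown | pilot
  4   | gardening | dog | white | chef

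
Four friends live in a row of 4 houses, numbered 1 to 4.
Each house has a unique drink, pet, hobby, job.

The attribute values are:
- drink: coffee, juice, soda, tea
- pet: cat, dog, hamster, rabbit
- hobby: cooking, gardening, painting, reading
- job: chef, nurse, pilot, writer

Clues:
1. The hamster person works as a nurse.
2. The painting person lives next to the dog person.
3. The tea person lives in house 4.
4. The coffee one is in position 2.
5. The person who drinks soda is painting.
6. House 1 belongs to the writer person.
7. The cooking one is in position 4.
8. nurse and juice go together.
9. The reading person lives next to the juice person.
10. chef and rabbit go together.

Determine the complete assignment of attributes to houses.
Solution:

House | Drink | Pet | Hobby | Job
---------------------------------
  1   | soda | cat | painting | writer
  2   | coffee | dog | reading | pilot
  3   | juice | hamster | gardening | nurse
  4   | tea | rabbit | cooking | chef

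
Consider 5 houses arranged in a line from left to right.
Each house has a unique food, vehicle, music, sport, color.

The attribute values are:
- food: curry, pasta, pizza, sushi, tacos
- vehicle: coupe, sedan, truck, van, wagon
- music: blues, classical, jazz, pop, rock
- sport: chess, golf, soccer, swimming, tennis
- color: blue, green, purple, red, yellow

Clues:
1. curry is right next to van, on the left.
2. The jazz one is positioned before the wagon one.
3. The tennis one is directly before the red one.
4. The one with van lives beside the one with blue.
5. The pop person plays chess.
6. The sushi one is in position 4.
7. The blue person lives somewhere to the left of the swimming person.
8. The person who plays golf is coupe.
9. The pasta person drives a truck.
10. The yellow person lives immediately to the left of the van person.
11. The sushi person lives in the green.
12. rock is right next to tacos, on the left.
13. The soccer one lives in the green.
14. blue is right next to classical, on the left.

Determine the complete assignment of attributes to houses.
Solution:

House | Food | Vehicle | Music | Sport | Color
----------------------------------------------
  1   | curry | sedan | rock | tennis | yellow
  2   | tacos | van | pop | chess | red
  3   | pizza | coupe | jazz | golf | blue
  4   | sushi | wagon | classical | soccer | green
  5   | pasta | truck | blues | swimming | purple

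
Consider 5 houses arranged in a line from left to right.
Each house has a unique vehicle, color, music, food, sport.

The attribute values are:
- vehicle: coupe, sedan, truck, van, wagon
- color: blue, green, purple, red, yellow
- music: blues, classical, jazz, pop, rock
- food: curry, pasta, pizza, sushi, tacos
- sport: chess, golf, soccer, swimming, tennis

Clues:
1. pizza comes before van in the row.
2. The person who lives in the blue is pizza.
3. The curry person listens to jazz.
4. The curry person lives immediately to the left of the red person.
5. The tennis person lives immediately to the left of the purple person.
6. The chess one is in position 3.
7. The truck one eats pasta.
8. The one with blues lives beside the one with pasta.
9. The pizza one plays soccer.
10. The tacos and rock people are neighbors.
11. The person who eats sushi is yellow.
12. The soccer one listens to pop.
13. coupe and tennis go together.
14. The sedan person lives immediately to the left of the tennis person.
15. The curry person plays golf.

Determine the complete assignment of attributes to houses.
Solution:

House | Vehicle | Color | Music | Food | Sport
----------------------------------------------
  1   | sedan | green | jazz | curry | golf
  2   | coupe | red | blues | tacos | tennis
  3   | truck | purple | rock | pasta | chess
  4   | wagon | blue | pop | pizza | soccer
  5   | van | yellow | classical | sushi | swimming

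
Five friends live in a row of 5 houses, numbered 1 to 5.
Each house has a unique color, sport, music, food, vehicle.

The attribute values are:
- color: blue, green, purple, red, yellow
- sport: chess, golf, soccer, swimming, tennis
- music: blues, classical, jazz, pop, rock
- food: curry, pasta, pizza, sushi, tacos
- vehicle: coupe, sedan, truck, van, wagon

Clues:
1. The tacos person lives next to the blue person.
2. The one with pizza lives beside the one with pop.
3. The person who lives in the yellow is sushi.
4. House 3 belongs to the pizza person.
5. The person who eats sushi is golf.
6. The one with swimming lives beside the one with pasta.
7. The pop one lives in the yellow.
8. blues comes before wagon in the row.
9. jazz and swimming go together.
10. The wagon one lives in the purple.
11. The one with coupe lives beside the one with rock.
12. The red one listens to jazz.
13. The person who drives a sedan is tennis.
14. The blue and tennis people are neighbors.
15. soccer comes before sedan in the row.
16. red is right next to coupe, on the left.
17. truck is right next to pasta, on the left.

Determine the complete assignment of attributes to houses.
Solution:

House | Color | Sport | Music | Food | Vehicle
----------------------------------------------
  1   | red | swimming | jazz | tacos | truck
  2   | blue | soccer | blues | pasta | coupe
  3   | green | tennis | rock | pizza | sedan
  4   | yellow | golf | pop | sushi | van
  5   | purple | chess | classical | curry | wagon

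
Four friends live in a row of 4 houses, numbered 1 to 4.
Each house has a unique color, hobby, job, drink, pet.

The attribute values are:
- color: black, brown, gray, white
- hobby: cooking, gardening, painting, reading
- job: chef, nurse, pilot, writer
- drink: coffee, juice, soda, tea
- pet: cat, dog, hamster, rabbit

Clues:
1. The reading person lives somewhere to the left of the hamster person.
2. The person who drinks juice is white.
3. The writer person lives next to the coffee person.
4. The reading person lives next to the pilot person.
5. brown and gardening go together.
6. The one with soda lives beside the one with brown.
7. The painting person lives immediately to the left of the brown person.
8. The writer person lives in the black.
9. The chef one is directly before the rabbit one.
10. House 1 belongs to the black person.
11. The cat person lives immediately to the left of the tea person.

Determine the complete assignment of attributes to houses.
Solution:

House | Color | Hobby | Job | Drink | Pet
-----------------------------------------
  1   | black | painting | writer | soda | dog
  2   | brown | gardening | chef | coffee | cat
  3   | gray | reading | nurse | tea | rabbit
  4   | white | cooking | pilot | juice | hamster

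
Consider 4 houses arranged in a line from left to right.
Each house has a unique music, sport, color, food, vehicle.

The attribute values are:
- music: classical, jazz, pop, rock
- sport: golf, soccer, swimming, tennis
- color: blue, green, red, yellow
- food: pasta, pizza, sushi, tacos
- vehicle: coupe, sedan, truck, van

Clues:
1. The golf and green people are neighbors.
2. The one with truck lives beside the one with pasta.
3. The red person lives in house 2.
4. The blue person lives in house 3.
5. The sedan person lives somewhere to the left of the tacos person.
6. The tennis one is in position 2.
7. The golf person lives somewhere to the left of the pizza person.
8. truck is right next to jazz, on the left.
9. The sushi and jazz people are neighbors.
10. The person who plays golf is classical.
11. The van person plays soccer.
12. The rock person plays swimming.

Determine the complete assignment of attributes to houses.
Solution:

House | Music | Sport | Color | Food | Vehicle
----------------------------------------------
  1   | rock | swimming | yellow | sushi | truck
  2   | jazz | tennis | red | pasta | sedan
  3   | classical | golf | blue | tacos | coupe
  4   | pop | soccer | green | pizza | van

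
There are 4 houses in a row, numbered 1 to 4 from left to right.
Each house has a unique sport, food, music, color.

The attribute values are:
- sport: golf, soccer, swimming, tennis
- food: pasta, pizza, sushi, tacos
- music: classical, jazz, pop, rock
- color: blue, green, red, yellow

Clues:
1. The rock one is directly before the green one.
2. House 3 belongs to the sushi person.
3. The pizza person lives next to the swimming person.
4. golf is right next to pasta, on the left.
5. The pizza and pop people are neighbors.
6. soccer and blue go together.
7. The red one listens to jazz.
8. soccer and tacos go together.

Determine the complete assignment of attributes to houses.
Solution:

House | Sport | Food | Music | Color
------------------------------------
  1   | golf | pizza | rock | yellow
  2   | swimming | pasta | pop | green
  3   | tennis | sushi | jazz | red
  4   | soccer | tacos | classical | blue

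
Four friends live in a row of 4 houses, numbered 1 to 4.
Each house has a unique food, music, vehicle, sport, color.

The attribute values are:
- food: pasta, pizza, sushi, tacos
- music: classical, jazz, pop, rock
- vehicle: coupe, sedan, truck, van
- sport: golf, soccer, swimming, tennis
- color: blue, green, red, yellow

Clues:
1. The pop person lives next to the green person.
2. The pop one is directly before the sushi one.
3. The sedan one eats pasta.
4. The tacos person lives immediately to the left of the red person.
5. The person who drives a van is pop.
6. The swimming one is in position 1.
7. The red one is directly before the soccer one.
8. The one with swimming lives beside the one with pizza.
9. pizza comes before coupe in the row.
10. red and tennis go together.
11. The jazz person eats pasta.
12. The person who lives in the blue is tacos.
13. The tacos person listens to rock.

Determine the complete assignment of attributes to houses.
Solution:

House | Food | Music | Vehicle | Sport | Color
----------------------------------------------
  1   | tacos | rock | truck | swimming | blue
  2   | pizza | pop | van | tennis | red
  3   | sushi | classical | coupe | soccer | green
  4   | pasta | jazz | sedan | golf | yellow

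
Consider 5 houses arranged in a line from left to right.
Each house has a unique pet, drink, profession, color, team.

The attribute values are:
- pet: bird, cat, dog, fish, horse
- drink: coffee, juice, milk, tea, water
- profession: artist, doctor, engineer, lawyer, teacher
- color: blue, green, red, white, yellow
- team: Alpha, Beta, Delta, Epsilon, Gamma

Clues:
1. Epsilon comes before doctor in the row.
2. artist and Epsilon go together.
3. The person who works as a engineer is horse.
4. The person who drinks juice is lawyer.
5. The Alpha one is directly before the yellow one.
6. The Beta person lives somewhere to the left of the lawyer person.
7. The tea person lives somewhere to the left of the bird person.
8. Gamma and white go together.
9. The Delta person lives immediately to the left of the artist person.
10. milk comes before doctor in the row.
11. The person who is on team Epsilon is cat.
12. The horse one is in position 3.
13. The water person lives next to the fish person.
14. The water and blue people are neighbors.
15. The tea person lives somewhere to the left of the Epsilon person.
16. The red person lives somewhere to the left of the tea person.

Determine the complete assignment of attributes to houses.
Solution:

House | Pet | Drink | Profession | Color | Team
-----------------------------------------------
  1   | dog | water | teacher | red | Beta
  2   | fish | juice | lawyer | blue | Alpha
  3   | horse | tea | engineer | yellow | Delta
  4   | cat | milk | artist | green | Epsilon
  5   | bird | coffee | doctor | white | Gamma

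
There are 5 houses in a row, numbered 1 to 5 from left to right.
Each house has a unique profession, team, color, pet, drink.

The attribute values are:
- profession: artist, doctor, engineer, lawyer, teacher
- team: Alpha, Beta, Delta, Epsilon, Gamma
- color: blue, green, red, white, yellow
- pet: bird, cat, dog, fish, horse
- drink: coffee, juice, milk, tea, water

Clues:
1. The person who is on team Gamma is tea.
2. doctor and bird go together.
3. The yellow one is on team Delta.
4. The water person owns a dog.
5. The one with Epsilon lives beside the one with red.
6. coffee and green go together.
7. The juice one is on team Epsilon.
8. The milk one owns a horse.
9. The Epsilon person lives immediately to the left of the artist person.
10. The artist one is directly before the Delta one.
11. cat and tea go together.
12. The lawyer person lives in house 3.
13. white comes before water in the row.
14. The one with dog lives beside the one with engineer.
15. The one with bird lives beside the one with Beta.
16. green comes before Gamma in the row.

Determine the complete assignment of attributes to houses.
Solution:

House | Profession | Team | Color | Pet | Drink
-----------------------------------------------
  1   | doctor | Epsilon | white | bird | juice
  2   | artist | Beta | red | horse | milk
  3   | lawyer | Delta | yellow | dog | water
  4   | engineer | Alpha | green | fish | coffee
  5   | teacher | Gamma | blue | cat | tea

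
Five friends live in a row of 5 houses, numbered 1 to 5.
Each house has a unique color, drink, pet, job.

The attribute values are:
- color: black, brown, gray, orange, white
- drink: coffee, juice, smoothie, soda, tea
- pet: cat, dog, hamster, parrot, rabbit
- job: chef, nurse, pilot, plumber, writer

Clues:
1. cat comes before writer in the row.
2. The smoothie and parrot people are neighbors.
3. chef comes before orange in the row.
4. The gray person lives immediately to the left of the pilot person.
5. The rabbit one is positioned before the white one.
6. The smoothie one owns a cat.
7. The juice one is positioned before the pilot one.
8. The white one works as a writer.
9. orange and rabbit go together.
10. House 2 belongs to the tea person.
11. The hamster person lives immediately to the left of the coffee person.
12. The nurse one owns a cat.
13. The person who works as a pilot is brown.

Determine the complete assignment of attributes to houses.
Solution:

House | Color | Drink | Pet | Job
---------------------------------
  1   | gray | juice | dog | chef
  2   | brown | tea | hamster | pilot
  3   | orange | coffee | rabbit | plumber
  4   | black | smoothie | cat | nurse
  5   | white | soda | parrot | writer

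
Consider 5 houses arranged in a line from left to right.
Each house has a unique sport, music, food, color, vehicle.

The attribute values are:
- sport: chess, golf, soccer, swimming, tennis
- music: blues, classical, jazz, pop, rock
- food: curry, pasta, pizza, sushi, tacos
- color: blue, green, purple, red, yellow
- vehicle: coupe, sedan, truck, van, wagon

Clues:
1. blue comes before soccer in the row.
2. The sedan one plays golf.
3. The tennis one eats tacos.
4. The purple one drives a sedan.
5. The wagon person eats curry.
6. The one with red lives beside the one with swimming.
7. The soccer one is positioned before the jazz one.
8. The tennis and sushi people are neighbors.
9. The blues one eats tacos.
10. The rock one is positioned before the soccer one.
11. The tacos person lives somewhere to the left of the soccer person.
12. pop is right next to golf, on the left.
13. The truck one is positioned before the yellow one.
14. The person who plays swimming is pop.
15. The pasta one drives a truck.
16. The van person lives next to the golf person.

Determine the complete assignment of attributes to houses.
Solution:

House | Sport | Music | Food | Color | Vehicle
----------------------------------------------
  1   | tennis | blues | tacos | red | coupe
  2   | swimming | pop | sushi | blue | van
  3   | golf | rock | pizza | purple | sedan
  4   | soccer | classical | pasta | green | truck
  5   | chess | jazz | curry | yellow | wagon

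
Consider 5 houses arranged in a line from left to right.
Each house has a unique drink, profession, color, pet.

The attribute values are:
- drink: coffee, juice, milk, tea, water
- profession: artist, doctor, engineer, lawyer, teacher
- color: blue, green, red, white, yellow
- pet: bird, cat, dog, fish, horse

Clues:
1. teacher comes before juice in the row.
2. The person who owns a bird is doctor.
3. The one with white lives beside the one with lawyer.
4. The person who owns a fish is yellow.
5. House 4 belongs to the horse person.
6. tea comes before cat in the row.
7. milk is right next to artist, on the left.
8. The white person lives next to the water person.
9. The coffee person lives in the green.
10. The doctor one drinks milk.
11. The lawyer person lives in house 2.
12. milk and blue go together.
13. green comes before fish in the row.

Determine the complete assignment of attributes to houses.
Solution:

House | Drink | Profession | Color | Pet
----------------------------------------
  1   | tea | teacher | white | dog
  2   | water | lawyer | red | cat
  3   | milk | doctor | blue | bird
  4   | coffee | artist | green | horse
  5   | juice | engineer | yellow | fish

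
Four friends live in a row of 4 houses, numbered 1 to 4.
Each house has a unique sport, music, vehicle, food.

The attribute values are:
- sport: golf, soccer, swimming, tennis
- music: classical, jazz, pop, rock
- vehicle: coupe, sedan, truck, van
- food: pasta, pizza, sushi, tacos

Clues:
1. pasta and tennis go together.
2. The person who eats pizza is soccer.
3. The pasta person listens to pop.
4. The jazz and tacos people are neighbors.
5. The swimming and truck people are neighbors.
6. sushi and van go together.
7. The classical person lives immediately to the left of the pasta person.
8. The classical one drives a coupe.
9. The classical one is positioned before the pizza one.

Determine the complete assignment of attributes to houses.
Solution:

House | Sport | Music | Vehicle | Food
--------------------------------------
  1   | golf | jazz | van | sushi
  2   | swimming | classical | coupe | tacos
  3   | tennis | pop | truck | pasta
  4   | soccer | rock | sedan | pizza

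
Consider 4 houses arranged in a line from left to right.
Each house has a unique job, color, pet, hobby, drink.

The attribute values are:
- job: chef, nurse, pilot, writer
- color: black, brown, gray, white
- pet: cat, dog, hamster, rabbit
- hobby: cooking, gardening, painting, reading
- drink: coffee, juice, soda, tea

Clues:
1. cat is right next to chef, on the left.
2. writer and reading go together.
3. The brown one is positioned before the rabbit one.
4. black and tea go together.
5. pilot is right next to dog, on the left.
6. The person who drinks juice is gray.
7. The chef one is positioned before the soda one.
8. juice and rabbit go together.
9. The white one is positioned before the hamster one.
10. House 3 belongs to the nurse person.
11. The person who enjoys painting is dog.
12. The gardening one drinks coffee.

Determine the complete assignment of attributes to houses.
Solution:

House | Job | Color | Pet | Hobby | Drink
-----------------------------------------
  1   | pilot | white | cat | gardening | coffee
  2   | chef | black | dog | painting | tea
  3   | nurse | brown | hamster | cooking | soda
  4   | writer | gray | rabbit | reading | juice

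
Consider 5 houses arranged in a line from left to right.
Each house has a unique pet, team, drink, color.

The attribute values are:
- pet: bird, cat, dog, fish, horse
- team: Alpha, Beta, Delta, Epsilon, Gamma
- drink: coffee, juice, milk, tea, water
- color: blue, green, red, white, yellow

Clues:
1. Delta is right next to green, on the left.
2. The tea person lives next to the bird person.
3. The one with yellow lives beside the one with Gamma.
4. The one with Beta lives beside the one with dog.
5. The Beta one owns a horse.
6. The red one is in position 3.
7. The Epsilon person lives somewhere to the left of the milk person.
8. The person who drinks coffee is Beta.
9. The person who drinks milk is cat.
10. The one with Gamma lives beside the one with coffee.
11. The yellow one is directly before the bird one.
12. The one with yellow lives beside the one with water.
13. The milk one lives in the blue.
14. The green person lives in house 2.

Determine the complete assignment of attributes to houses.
Solution:

House | Pet | Team | Drink | Color
----------------------------------
  1   | fish | Delta | tea | yellow
  2   | bird | Gamma | water | green
  3   | horse | Beta | coffee | red
  4   | dog | Epsilon | juice | white
  5   | cat | Alpha | milk | blue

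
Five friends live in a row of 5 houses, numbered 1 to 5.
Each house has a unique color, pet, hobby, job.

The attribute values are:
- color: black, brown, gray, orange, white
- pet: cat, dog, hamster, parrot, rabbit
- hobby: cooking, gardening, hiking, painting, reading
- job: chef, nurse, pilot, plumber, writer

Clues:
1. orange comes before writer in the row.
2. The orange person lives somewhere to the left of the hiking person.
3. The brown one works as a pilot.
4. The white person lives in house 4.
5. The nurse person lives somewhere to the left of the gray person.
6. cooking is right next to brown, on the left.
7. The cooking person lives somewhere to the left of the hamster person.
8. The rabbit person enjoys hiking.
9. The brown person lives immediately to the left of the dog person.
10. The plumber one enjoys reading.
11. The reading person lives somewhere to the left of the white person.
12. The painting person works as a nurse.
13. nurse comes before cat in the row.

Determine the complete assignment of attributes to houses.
Solution:

House | Color | Pet | Hobby | Job
---------------------------------
  1   | orange | parrot | cooking | chef
  2   | brown | rabbit | hiking | pilot
  3   | black | dog | reading | plumber
  4   | white | hamster | painting | nurse
  5   | gray | cat | gardening | writer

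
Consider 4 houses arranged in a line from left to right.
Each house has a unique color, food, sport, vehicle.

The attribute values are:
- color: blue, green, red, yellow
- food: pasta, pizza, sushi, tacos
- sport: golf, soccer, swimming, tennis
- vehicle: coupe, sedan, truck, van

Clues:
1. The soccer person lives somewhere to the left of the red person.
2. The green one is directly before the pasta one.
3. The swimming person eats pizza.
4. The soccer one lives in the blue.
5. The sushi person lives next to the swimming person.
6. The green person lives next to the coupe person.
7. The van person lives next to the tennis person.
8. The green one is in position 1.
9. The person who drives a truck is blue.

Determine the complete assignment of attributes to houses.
Solution:

House | Color | Food | Sport | Vehicle
--------------------------------------
  1   | green | tacos | golf | van
  2   | yellow | pasta | tennis | coupe
  3   | blue | sushi | soccer | truck
  4   | red | pizza | swimming | sedan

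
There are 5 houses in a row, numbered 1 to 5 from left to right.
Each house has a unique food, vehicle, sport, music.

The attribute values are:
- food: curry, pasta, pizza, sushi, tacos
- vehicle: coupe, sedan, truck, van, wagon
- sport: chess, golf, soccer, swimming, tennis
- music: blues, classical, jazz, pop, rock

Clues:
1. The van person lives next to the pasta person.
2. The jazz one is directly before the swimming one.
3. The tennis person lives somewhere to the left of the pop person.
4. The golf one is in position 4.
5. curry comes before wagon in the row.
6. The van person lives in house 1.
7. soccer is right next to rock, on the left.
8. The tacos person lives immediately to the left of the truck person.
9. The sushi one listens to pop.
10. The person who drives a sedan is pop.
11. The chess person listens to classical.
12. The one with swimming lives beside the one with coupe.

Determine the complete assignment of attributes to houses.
Solution:

House | Food | Vehicle | Sport | Music
--------------------------------------
  1   | tacos | van | soccer | jazz
  2   | pasta | truck | swimming | rock
  3   | curry | coupe | tennis | blues
  4   | sushi | sedan | golf | pop
  5   | pizza | wagon | chess | classical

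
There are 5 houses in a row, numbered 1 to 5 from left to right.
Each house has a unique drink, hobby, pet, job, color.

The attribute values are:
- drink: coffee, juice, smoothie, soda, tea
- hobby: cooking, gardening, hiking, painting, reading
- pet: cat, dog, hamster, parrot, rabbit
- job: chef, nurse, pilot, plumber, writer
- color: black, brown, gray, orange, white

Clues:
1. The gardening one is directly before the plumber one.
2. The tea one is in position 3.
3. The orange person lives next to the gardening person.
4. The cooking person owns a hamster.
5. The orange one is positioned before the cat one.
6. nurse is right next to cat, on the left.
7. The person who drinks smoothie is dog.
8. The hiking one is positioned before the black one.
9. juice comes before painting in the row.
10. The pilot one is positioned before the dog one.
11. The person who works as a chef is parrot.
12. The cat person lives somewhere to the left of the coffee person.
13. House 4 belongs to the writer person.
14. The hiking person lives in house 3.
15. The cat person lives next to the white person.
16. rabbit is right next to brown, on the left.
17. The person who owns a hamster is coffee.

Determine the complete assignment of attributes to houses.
Solution:

House | Drink | Hobby | Pet | Job | Color
-----------------------------------------
  1   | juice | reading | rabbit | pilot | orange
  2   | smoothie | gardening | dog | nurse | brown
  3   | tea | hiking | cat | plumber | gray
  4   | coffee | cooking | hamster | writer | white
  5   | soda | painting | parrot | chef | black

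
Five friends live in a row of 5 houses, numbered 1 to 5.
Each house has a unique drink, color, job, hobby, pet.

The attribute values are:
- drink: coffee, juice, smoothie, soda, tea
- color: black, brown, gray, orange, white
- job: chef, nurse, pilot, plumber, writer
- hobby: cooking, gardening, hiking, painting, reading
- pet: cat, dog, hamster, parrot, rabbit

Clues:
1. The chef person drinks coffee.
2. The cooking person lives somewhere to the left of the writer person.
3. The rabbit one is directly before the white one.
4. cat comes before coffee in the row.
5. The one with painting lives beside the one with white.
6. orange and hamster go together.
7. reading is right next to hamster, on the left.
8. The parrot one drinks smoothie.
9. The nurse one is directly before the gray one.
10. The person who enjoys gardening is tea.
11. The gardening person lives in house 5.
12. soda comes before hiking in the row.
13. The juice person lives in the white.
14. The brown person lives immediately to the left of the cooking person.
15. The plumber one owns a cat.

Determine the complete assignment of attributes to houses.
Solution:

House | Drink | Color | Job | Hobby | Pet
-----------------------------------------
  1   | soda | brown | pilot | painting | rabbit
  2   | juice | white | plumber | cooking | cat
  3   | smoothie | black | nurse | hiking | parrot
  4   | coffee | gray | chef | reading | dog
  5   | tea | orange | writer | gardening | hamster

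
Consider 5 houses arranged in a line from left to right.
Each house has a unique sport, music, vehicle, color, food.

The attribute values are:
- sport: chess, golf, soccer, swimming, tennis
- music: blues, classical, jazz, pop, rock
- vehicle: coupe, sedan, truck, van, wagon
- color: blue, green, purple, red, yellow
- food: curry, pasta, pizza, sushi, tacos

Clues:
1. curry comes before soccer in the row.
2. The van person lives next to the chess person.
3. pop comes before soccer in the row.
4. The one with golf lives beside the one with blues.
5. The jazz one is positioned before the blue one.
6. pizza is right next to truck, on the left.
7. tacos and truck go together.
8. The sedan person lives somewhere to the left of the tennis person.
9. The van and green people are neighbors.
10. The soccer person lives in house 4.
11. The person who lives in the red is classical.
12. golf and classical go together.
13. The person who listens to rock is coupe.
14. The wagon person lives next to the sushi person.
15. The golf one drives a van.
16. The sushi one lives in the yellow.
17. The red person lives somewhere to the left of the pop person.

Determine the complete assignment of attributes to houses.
Solution:

House | Sport | Music | Vehicle | Color | Food
----------------------------------------------
  1   | golf | classical | van | red | pizza
  2   | chess | blues | truck | green | tacos
  3   | swimming | pop | wagon | purple | curry
  4   | soccer | jazz | sedan | yellow | sushi
  5   | tennis | rock | coupe | blue | pasta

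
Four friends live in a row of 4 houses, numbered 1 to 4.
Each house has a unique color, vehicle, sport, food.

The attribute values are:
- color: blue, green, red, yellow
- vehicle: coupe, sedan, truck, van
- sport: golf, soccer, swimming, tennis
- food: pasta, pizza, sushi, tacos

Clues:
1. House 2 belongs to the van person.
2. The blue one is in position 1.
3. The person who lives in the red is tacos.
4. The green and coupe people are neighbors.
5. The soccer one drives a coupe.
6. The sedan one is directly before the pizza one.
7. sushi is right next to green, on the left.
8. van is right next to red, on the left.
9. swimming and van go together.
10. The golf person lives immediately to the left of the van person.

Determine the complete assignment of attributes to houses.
Solution:

House | Color | Vehicle | Sport | Food
--------------------------------------
  1   | blue | sedan | golf | sushi
  2   | green | van | swimming | pizza
  3   | red | coupe | soccer | tacos
  4   | yellow | truck | tennis | pasta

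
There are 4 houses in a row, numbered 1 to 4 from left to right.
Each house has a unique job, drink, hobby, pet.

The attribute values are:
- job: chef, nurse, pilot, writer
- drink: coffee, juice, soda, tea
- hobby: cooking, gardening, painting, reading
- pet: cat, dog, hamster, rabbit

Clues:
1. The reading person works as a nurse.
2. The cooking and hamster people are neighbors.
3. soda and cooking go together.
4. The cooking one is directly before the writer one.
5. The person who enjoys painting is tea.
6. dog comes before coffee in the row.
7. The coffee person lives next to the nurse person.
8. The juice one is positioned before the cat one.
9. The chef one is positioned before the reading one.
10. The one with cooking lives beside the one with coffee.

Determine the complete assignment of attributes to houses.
Solution:

House | Job | Drink | Hobby | Pet
---------------------------------
  1   | chef | soda | cooking | dog
  2   | writer | coffee | gardening | hamster
  3   | nurse | juice | reading | rabbit
  4   | pilot | tea | painting | cat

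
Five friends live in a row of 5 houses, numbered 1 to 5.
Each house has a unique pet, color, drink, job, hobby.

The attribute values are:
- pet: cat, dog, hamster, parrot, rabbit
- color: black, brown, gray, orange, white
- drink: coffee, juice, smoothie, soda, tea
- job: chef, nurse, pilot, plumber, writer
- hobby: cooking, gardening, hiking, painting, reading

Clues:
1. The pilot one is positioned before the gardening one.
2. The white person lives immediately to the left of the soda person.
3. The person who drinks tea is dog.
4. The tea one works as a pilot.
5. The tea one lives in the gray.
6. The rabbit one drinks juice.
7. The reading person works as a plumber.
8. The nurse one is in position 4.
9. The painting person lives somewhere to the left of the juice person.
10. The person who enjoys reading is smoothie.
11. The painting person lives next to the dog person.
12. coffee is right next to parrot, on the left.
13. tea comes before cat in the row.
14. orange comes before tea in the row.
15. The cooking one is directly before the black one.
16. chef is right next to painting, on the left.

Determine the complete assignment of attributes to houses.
Solution:

House | Pet | Color | Drink | Job | Hobby
-----------------------------------------
  1   | hamster | white | coffee | chef | hiking
  2   | parrot | orange | soda | writer | painting
  3   | dog | gray | tea | pilot | cooking
  4   | rabbit | black | juice | nurse | gardening
  5   | cat | brown | smoothie | plumber | reading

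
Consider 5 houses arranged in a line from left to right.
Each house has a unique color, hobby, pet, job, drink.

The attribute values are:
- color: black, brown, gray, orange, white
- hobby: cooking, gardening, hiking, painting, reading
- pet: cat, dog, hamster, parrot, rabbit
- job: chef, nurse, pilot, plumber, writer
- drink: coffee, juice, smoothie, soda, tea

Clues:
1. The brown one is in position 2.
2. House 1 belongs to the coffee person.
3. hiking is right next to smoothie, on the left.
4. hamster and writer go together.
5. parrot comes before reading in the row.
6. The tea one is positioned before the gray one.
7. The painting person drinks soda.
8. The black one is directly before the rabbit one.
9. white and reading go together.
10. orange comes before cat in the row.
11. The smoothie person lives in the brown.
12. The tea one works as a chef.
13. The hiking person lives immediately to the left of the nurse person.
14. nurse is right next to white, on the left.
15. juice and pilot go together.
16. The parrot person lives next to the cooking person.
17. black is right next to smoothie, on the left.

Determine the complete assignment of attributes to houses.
Solution:

House | Color | Hobby | Pet | Job | Drink
-----------------------------------------
  1   | black | hiking | parrot | plumber | coffee
  2   | brown | cooking | rabbit | nurse | smoothie
  3   | white | reading | dog | chef | tea
  4   | orange | painting | hamster | writer | soda
  5   | gray | gardening | cat | pilot | juice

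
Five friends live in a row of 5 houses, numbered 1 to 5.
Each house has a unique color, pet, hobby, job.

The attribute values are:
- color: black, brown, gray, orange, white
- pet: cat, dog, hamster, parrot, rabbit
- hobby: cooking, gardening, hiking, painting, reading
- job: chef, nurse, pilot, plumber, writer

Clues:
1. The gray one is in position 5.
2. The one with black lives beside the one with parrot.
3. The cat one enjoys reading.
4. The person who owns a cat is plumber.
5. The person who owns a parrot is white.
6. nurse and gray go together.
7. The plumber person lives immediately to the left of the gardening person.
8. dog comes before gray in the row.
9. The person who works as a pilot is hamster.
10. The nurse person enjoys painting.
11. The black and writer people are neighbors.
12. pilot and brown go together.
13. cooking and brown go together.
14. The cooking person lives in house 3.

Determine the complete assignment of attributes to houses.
Solution:

House | Color | Pet | Hobby | Job
---------------------------------
  1   | black | cat | reading | plumber
  2   | white | parrot | gardening | writer
  3   | brown | hamster | cooking | pilot
  4   | orange | dog | hiking | chef
  5   | gray | rabbit | painting | nurse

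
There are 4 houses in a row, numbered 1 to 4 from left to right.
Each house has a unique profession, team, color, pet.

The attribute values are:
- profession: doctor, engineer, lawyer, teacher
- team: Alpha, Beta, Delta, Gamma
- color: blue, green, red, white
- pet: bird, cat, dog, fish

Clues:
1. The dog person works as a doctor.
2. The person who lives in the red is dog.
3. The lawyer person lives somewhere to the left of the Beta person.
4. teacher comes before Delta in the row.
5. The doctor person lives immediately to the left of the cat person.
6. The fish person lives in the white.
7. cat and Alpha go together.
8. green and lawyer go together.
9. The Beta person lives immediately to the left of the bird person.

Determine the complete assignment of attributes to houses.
Solution:

House | Profession | Team | Color | Pet
---------------------------------------
  1   | doctor | Gamma | red | dog
  2   | lawyer | Alpha | green | cat
  3   | teacher | Beta | white | fish
  4   | engineer | Delta | blue | bird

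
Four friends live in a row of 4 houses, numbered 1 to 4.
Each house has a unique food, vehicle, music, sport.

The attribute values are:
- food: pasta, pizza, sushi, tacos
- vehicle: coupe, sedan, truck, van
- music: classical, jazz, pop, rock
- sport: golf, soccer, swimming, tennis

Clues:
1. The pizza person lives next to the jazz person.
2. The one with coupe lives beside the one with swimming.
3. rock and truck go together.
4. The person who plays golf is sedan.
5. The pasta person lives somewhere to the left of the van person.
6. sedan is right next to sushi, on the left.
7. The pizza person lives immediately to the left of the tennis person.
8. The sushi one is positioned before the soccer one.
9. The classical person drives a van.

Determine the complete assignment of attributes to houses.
Solution:

House | Food | Vehicle | Music | Sport
--------------------------------------
  1   | pizza | sedan | pop | golf
  2   | sushi | coupe | jazz | tennis
  3   | pasta | truck | rock | swimming
  4   | tacos | van | classical | soccer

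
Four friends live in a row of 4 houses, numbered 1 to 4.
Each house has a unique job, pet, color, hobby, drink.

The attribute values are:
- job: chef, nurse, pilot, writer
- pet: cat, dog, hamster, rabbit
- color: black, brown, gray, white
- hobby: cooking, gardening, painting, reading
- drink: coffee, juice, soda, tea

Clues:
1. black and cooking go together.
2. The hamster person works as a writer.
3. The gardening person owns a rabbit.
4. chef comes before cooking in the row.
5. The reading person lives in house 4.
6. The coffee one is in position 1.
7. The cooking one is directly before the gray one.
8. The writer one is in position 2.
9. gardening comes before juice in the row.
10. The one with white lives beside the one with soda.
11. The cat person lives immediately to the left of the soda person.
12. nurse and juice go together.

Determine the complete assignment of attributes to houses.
Solution:

House | Job | Pet | Color | Hobby | Drink
-----------------------------------------
  1   | chef | cat | white | painting | coffee
  2   | writer | hamster | black | cooking | soda
  3   | pilot | rabbit | gray | gardening | tea
  4   | nurse | dog | brown | reading | juice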